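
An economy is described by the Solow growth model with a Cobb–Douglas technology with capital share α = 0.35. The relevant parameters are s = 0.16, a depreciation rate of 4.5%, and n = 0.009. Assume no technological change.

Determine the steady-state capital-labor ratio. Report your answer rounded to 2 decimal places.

In steady state, investment equals break-even investment: s·k^α = (n + δ)·k.
Dividing both sides by k: k^(1−α) = s / (n + δ).
k^0.65 = 0.16 / (0.009 + 0.045) = 0.16 / 0.054 = 2.9630
k* = 2.9630^(1/0.65) ≈ 5.3179

k* = 5.32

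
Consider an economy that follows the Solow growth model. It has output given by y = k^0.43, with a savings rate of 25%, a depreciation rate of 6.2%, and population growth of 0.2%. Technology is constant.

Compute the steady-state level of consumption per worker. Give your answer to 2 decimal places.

c* = 2.10

At the steady state, Δk = 0, so s·k^α = (n + δ)·k.
Dividing both sides by k: k^(1−α) = s / (n + δ).
k^0.57 = 0.25 / (0.002 + 0.062) = 0.25 / 0.064 = 3.9063
k* = 3.9063^(1/0.57) ≈ 10.9191
y* = (k*)^α = 10.9191^0.43 ≈ 2.7952
c* = (1 − s)·y* = (1 − 0.25) × 2.7952 ≈ 2.0964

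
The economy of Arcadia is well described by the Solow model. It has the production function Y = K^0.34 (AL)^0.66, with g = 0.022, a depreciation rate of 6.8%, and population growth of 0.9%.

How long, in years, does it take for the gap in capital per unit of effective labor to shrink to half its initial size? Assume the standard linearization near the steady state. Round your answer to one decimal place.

Near the steady state the convergence rate is λ = (1 − α)(n + g + δ).
λ = (1 − 0.34) × 0.099 = 0.66 × 0.099 = 0.06534
Half-life = ln 2 / λ = 0.6931 / 0.06534 ≈ 10.61 years

about 10.6 years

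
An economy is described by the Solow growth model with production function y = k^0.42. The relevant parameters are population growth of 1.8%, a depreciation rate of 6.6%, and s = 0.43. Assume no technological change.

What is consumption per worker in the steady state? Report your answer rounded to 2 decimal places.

c* ≈ 1.86

In steady state, investment equals break-even investment: s·k^α = (n + δ)·k.
Rearranging, k^(1−α) = s / (n + δ).
k^0.58 = 0.43 / (0.018 + 0.066) = 0.43 / 0.084 = 5.1190
k* = 5.1190^(1/0.58) ≈ 16.7006
y* = (k*)^α = 16.7006^0.42 ≈ 3.2625
c* = (1 − s)·y* = (1 − 0.43) × 3.2625 ≈ 1.8596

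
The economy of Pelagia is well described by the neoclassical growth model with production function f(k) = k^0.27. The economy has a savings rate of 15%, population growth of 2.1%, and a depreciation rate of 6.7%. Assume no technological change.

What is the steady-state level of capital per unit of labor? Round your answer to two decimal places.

Steady state requires s·f(k) = (n + δ)·k, i.e. s·k^α = (n + δ)·k.
Rearranging, k^(1−α) = s / (n + δ).
k^0.73 = 0.15 / (0.021 + 0.067) = 0.15 / 0.088 = 1.7045
k* = 1.7045^(1/0.73) ≈ 2.0761

k* ≈ 2.08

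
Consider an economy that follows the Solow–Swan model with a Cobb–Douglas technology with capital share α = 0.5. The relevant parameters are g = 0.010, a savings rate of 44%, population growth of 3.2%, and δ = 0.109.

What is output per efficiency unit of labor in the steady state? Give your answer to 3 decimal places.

At the steady state, Δk = 0, so s·k^α = (n + g + δ)·k.
Dividing both sides by k: k^(1−α) = s / (n + g + δ).
k^0.5 = 0.44 / (0.032 + 0.010 + 0.109) = 0.44 / 0.151 = 2.9139
k* = 2.9139^(1/0.5) ≈ 8.4908
y* = (k*)^α = 8.4908^0.5 ≈ 2.9139

y* = 2.914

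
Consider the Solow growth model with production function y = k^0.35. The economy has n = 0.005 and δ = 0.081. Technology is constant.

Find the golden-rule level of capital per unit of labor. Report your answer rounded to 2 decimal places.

k_gold ≈ 8.67

The golden rule sets f'(k) = n + δ, i.e. α·k^(α−1) = n + δ.
So k^(1−α) = α / (n + δ) = 0.35 / 0.086 = 4.0698.
k_gold = 4.0698^(1/0.65) ≈ 8.6657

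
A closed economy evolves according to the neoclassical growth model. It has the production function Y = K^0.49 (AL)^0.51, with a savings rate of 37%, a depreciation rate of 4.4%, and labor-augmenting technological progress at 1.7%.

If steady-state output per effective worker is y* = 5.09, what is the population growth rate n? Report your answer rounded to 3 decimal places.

In steady state, investment equals break-even investment: s·k^α = (n + g + δ)·k.
Since y* = [s/(n + g + δ)]^(α/(1−α)), we have s/(n + g + δ) = (y*)^((1−α)/α) = 5.09^1.0408 = 5.4394.
Therefore n + g + δ = s / 5.4394 = 0.37 / 5.4394 = 0.0680, so n = 0.0680 − 0.061 = 0.0070.

n ≈ 0.007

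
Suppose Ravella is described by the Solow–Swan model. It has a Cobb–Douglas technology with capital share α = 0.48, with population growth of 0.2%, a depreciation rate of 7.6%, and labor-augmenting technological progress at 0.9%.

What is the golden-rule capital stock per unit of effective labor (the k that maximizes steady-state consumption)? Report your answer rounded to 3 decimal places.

k_gold ≈ 26.692

The golden rule sets f'(k) = n + g + δ, i.e. α·k^(α−1) = n + g + δ.
So k^(1−α) = α / (n + g + δ) = 0.48 / 0.087 = 5.5172.
k_gold = 5.5172^(1/0.52) ≈ 26.6921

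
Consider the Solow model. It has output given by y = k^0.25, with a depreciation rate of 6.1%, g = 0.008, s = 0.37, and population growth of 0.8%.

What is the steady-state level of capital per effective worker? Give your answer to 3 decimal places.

In steady state, investment equals break-even investment: s·k^α = (n + g + δ)·k.
Rearranging, k^(1−α) = s / (n + g + δ).
k^0.75 = 0.37 / (0.008 + 0.008 + 0.061) = 0.37 / 0.077 = 4.8052
k* = 4.8052^(1/0.75) ≈ 8.1087

k* ≈ 8.109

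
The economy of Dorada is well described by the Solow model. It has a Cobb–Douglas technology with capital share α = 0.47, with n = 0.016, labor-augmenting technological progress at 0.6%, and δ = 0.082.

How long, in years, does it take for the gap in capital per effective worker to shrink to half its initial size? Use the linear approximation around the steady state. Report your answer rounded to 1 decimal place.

half-life ≈ 12.6 years

Near the steady state the convergence rate is λ = (1 − α)(n + g + δ).
λ = (1 − 0.47) × 0.104 = 0.53 × 0.104 = 0.05512
Half-life = ln 2 / λ = 0.6931 / 0.05512 ≈ 12.57 years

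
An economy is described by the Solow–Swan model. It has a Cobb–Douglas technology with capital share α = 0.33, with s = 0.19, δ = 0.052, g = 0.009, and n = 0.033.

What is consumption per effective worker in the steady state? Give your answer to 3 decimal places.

c* = 1.146

Steady state requires s·f(k) = (n + g + δ)·k, i.e. s·k^α = (n + g + δ)·k.
Dividing both sides by k: k^(1−α) = s / (n + g + δ).
k^0.67 = 0.19 / (0.033 + 0.009 + 0.052) = 0.19 / 0.094 = 2.0213
k* = 2.0213^(1/0.67) ≈ 2.8587
y* = (k*)^α = 2.8587^0.33 ≈ 1.4143
c* = (1 − s)·y* = (1 − 0.19) × 1.4143 ≈ 1.1456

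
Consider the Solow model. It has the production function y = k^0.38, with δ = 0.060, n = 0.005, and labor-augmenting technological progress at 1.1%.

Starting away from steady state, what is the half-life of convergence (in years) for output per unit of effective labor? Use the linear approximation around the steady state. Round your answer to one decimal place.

Near the steady state the convergence rate is λ = (1 − α)(n + g + δ).
λ = (1 − 0.38) × 0.076 = 0.62 × 0.076 = 0.04712
Half-life = ln 2 / λ = 0.6931 / 0.04712 ≈ 14.71 years

about 14.7 years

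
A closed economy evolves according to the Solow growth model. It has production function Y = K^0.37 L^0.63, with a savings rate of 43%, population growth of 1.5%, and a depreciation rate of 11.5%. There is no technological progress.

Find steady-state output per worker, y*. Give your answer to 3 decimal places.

Steady state requires s·f(k) = (n + δ)·k, i.e. s·k^α = (n + δ)·k.
Rearranging, k^(1−α) = s / (n + δ).
k^0.63 = 0.43 / (0.015 + 0.115) = 0.43 / 0.130 = 3.3077
k* = 3.3077^(1/0.63) ≈ 6.6780
y* = (k*)^α = 6.6780^0.37 ≈ 2.0189

y* = 2.019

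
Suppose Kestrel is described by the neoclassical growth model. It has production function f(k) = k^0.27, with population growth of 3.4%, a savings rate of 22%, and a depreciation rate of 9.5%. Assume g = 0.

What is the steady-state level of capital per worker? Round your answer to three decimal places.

k* ≈ 2.078

In steady state, investment equals break-even investment: s·k^α = (n + δ)·k.
Dividing both sides by k: k^(1−α) = s / (n + δ).
k^0.73 = 0.22 / (0.034 + 0.095) = 0.22 / 0.129 = 1.7054
k* = 1.7054^(1/0.73) ≈ 2.0776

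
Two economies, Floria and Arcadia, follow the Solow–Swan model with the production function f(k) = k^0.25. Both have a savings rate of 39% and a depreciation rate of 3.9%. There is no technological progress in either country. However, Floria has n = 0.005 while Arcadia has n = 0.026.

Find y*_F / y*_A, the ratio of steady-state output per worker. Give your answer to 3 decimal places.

Steady-state y* = [s/(n + δ)]^(α/(1−α)), so the ratio is [ (s_F/(n + δ)_F) / (s_A/(n + δ)_A) ]^0.3333.
s_F/(n + δ)_F = 0.39/0.044 = 8.8636; s_A/(n + δ)_A = 0.39/0.065 = 6.0000.
Ratio = (8.8636/6.0000)^0.3333 = 1.4773^0.3333 ≈ 1.1389

y*_F / y*_A ≈ 1.139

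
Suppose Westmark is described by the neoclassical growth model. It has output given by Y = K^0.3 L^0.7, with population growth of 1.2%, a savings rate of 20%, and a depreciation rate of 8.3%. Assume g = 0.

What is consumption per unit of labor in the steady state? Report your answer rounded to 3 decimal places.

c* ≈ 1.101

In steady state, investment equals break-even investment: s·k^α = (n + δ)·k.
Rearranging, k^(1−α) = s / (n + δ).
k^0.7 = 0.20 / (0.012 + 0.083) = 0.20 / 0.095 = 2.1053
k* = 2.1053^(1/0.7) ≈ 2.8965
y* = (k*)^α = 2.8965^0.3 ≈ 1.3758
c* = (1 − s)·y* = (1 − 0.20) × 1.3758 ≈ 1.1006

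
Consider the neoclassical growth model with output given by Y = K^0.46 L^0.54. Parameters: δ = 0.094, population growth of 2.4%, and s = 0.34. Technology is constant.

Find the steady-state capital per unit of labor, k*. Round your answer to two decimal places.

Steady state requires s·f(k) = (n + δ)·k, i.e. s·k^α = (n + δ)·k.
Rearranging, k^(1−α) = s / (n + δ).
k^0.54 = 0.34 / (0.024 + 0.094) = 0.34 / 0.118 = 2.8814
k* = 2.8814^(1/0.54) ≈ 7.0977

k* = 7.10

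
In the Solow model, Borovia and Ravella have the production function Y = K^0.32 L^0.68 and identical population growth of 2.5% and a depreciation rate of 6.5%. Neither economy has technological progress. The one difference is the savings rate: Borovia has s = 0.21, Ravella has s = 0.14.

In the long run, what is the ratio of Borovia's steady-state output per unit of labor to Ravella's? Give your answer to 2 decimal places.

Steady-state y* = [s/(n + δ)]^(α/(1−α)), so the ratio is [ (s_B/(n + δ)_B) / (s_R/(n + δ)_R) ]^0.4706.
s_B/(n + δ)_B = 0.21/0.090 = 2.3333; s_R/(n + δ)_R = 0.14/0.090 = 1.5556.
Ratio = (2.3333/1.5556)^0.4706 = 1.4999^0.4706 ≈ 1.2102

ratio ≈ 1.21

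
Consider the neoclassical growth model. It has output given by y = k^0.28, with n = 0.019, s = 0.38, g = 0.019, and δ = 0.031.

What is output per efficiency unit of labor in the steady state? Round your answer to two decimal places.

Steady state requires s·f(k) = (n + g + δ)·k, i.e. s·k^α = (n + g + δ)·k.
Rearranging, k^(1−α) = s / (n + g + δ).
k^0.72 = 0.38 / (0.019 + 0.019 + 0.031) = 0.38 / 0.069 = 5.5072
k* = 5.5072^(1/0.72) ≈ 10.6923
y* = (k*)^α = 10.6923^0.28 ≈ 1.9415

y* = 1.94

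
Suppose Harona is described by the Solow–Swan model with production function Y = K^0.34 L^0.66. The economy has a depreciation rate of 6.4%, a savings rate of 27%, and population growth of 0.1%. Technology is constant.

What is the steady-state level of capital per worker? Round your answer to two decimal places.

At the steady state, Δk = 0, so s·k^α = (n + δ)·k.
Rearranging, k^(1−α) = s / (n + δ).
k^0.66 = 0.27 / (0.001 + 0.064) = 0.27 / 0.065 = 4.1538
k* = 4.1538^(1/0.66) ≈ 8.6505

k* = 8.65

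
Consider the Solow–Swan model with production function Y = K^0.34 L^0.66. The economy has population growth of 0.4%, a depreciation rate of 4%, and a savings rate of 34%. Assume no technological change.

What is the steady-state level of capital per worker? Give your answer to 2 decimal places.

At the steady state, Δk = 0, so s·k^α = (n + δ)·k.
Dividing both sides by k: k^(1−α) = s / (n + δ).
k^0.66 = 0.34 / (0.004 + 0.040) = 0.34 / 0.044 = 7.7273
k* = 7.7273^(1/0.66) ≈ 22.1563

k* = 22.16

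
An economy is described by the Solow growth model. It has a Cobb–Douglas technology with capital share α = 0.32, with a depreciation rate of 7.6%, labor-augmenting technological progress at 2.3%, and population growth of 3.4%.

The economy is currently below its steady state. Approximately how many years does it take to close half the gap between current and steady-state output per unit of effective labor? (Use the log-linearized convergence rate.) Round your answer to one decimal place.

Near the steady state the convergence rate is λ = (1 − α)(n + g + δ).
λ = (1 − 0.32) × 0.133 = 0.68 × 0.133 = 0.09044
Half-life = ln 2 / λ = 0.6931 / 0.09044 ≈ 7.66 years

t_½ ≈ 7.7 years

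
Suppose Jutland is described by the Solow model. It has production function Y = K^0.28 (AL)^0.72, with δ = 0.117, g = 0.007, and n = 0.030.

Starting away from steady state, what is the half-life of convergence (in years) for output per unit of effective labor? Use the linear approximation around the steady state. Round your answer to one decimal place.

half-life ≈ 6.3 years

Near the steady state the convergence rate is λ = (1 − α)(n + g + δ).
λ = (1 − 0.28) × 0.154 = 0.72 × 0.154 = 0.11088
Half-life = ln 2 / λ = 0.6931 / 0.11088 ≈ 6.25 years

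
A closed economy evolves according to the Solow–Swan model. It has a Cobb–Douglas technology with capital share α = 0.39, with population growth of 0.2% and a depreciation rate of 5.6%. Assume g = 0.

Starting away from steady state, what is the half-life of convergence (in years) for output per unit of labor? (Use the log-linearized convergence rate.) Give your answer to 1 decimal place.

about 19.6 years

Near the steady state the convergence rate is λ = (1 − α)(n + δ).
λ = (1 − 0.39) × 0.058 = 0.61 × 0.058 = 0.03538
Half-life = ln 2 / λ = 0.6931 / 0.03538 ≈ 19.59 years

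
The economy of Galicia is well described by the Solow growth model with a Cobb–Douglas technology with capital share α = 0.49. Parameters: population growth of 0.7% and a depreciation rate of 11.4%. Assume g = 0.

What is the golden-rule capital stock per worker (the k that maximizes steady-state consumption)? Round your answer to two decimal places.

The golden rule sets f'(k) = n + δ, i.e. α·k^(α−1) = n + δ.
So k^(1−α) = α / (n + δ) = 0.49 / 0.121 = 4.0496.
k_gold = 4.0496^(1/0.51) ≈ 15.5240

k_gold ≈ 15.52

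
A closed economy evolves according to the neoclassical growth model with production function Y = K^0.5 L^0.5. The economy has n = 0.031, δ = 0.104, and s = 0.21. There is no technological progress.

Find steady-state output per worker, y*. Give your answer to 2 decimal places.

In steady state, investment equals break-even investment: s·k^α = (n + δ)·k.
Dividing both sides by k: k^(1−α) = s / (n + δ).
k^0.5 = 0.21 / (0.031 + 0.104) = 0.21 / 0.135 = 1.5556
k* = 1.5556^(1/0.5) ≈ 2.4199
y* = (k*)^α = 2.4199^0.5 ≈ 1.5556

y* = 1.56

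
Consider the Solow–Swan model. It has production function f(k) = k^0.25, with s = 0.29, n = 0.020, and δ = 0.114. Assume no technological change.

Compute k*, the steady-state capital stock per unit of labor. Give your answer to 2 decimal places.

Steady state requires s·f(k) = (n + δ)·k, i.e. s·k^α = (n + δ)·k.
Dividing both sides by k: k^(1−α) = s / (n + δ).
k^0.75 = 0.29 / (0.020 + 0.114) = 0.29 / 0.134 = 2.1642
k* = 2.1642^(1/0.75) ≈ 2.7994

k* = 2.80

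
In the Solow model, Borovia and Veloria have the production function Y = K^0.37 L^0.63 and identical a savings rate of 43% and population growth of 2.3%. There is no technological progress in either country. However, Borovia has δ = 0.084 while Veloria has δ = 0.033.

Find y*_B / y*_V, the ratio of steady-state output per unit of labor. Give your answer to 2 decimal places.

ratio ≈ 0.68

Steady-state y* = [s/(n + δ)]^(α/(1−α)), so the ratio is [ (s_B/(n + δ)_B) / (s_V/(n + δ)_V) ]^0.5873.
s_B/(n + δ)_B = 0.43/0.107 = 4.0187; s_V/(n + δ)_V = 0.43/0.056 = 7.6786.
Ratio = (4.0187/7.6786)^0.5873 = 0.5234^0.5873 ≈ 0.6837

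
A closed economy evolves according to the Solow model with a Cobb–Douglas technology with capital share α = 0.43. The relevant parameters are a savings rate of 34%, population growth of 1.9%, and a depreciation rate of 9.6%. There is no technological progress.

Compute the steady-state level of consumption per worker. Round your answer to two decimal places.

c* ≈ 1.50

Steady state requires s·f(k) = (n + δ)·k, i.e. s·k^α = (n + δ)·k.
Rearranging, k^(1−α) = s / (n + δ).
k^0.57 = 0.34 / (0.019 + 0.096) = 0.34 / 0.115 = 2.9565
k* = 2.9565^(1/0.57) ≈ 6.6977
y* = (k*)^α = 6.6977^0.43 ≈ 2.2654
c* = (1 − s)·y* = (1 − 0.34) × 2.2654 ≈ 1.4952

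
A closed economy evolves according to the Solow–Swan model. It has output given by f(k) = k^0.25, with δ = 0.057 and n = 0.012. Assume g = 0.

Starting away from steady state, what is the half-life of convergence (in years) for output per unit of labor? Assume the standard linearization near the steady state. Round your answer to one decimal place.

Near the steady state the convergence rate is λ = (1 − α)(n + δ).
λ = (1 − 0.25) × 0.069 = 0.75 × 0.069 = 0.05175
Half-life = ln 2 / λ = 0.6931 / 0.05175 ≈ 13.39 years

t_½ ≈ 13.4 years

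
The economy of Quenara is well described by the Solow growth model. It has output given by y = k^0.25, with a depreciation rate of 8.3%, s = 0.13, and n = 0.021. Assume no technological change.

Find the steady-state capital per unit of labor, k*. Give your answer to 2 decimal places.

k* ≈ 1.35

In steady state, investment equals break-even investment: s·k^α = (n + δ)·k.
Rearranging, k^(1−α) = s / (n + δ).
k^0.75 = 0.13 / (0.021 + 0.083) = 0.13 / 0.104 = 1.2500
k* = 1.2500^(1/0.75) ≈ 1.3465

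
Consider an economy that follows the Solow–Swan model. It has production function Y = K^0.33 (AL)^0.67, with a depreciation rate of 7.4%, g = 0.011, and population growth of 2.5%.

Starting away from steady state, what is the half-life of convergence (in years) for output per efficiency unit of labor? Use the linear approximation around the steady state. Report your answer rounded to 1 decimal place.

Near the steady state the convergence rate is λ = (1 − α)(n + g + δ).
λ = (1 − 0.33) × 0.110 = 0.67 × 0.110 = 0.0737
Half-life = ln 2 / λ = 0.6931 / 0.0737 ≈ 9.40 years

t_½ ≈ 9.4 years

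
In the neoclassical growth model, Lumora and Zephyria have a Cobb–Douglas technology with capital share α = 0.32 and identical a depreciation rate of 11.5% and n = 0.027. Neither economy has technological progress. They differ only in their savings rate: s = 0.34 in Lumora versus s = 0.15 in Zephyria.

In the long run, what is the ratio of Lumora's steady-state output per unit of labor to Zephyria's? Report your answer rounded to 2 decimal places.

Steady-state y* = [s/(n + δ)]^(α/(1−α)), so the ratio is [ (s_L/(n + δ)_L) / (s_Z/(n + δ)_Z) ]^0.4706.
s_L/(n + δ)_L = 0.34/0.142 = 2.3944; s_Z/(n + δ)_Z = 0.15/0.142 = 1.0563.
Ratio = (2.3944/1.0563)^0.4706 = 2.2668^0.4706 ≈ 1.4698

y*_L / y*_Z ≈ 1.47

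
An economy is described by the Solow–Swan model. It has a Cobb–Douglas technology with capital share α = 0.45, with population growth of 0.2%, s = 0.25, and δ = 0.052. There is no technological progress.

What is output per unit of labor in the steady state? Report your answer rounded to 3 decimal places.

y* = 3.504

Steady state requires s·f(k) = (n + δ)·k, i.e. s·k^α = (n + δ)·k.
Rearranging, k^(1−α) = s / (n + δ).
k^0.55 = 0.25 / (0.002 + 0.052) = 0.25 / 0.054 = 4.6296
k* = 4.6296^(1/0.55) ≈ 16.2211
y* = (k*)^α = 16.2211^0.45 ≈ 3.5038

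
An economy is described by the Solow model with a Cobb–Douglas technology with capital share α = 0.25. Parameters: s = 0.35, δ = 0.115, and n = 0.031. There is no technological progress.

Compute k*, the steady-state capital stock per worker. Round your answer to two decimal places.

k* = 3.21

Steady state requires s·f(k) = (n + δ)·k, i.e. s·k^α = (n + δ)·k.
Dividing both sides by k: k^(1−α) = s / (n + δ).
k^0.75 = 0.35 / (0.031 + 0.115) = 0.35 / 0.146 = 2.3973
k* = 2.3973^(1/0.75) ≈ 3.2085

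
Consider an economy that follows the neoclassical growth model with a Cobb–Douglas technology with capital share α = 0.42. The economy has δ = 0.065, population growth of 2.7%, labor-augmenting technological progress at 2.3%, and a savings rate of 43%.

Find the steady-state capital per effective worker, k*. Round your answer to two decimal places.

k* ≈ 9.72

At the steady state, Δk = 0, so s·k^α = (n + g + δ)·k.
Dividing both sides by k: k^(1−α) = s / (n + g + δ).
k^0.58 = 0.43 / (0.027 + 0.023 + 0.065) = 0.43 / 0.115 = 3.7391
k* = 3.7391^(1/0.58) ≈ 9.7169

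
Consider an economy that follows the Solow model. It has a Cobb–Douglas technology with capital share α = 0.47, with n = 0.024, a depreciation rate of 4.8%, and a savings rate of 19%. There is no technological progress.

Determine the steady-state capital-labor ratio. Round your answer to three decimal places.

k* ≈ 6.239

Steady state requires s·f(k) = (n + δ)·k, i.e. s·k^α = (n + δ)·k.
Rearranging, k^(1−α) = s / (n + δ).
k^0.53 = 0.19 / (0.024 + 0.048) = 0.19 / 0.072 = 2.6389
k* = 2.6389^(1/0.53) ≈ 6.2393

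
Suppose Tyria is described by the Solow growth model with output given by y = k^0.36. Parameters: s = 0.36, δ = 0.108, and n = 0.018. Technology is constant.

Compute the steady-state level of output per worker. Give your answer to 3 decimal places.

Steady state requires s·f(k) = (n + δ)·k, i.e. s·k^α = (n + δ)·k.
Rearranging, k^(1−α) = s / (n + δ).
k^0.64 = 0.36 / (0.018 + 0.108) = 0.36 / 0.126 = 2.8571
k* = 2.8571^(1/0.64) ≈ 5.1568
y* = (k*)^α = 5.1568^0.36 ≈ 1.8049

y* ≈ 1.805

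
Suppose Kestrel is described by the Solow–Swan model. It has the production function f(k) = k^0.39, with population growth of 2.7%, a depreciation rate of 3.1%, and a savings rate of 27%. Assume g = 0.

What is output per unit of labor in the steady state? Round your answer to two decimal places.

Steady state requires s·f(k) = (n + δ)·k, i.e. s·k^α = (n + δ)·k.
Dividing both sides by k: k^(1−α) = s / (n + δ).
k^0.61 = 0.27 / (0.027 + 0.031) = 0.27 / 0.058 = 4.6552
k* = 4.6552^(1/0.61) ≈ 12.4446
y* = (k*)^α = 12.4446^0.39 ≈ 2.6733

y* ≈ 2.67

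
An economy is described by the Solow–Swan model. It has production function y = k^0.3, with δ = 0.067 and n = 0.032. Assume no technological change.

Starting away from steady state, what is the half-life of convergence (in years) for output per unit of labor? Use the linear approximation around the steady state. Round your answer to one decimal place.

half-life ≈ 10.0 years

Near the steady state the convergence rate is λ = (1 − α)(n + δ).
λ = (1 − 0.3) × 0.099 = 0.7 × 0.099 = 0.0693
Half-life = ln 2 / λ = 0.6931 / 0.0693 ≈ 10.00 years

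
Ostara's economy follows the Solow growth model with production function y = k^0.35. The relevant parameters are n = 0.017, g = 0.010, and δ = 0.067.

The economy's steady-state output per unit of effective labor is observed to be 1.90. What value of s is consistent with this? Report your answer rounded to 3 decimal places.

s ≈ 0.310

Steady state requires s·f(k) = (n + g + δ)·k, i.e. s·k^α = (n + g + δ)·k.
Since y* = [s/(n + g + δ)]^(α/(1−α)), we have s/(n + g + δ) = (y*)^((1−α)/α) = 1.90^1.8571 = 3.2936.
Therefore s = 3.2936 × (n + g + δ) = 3.2936 × 0.094 = 0.3096.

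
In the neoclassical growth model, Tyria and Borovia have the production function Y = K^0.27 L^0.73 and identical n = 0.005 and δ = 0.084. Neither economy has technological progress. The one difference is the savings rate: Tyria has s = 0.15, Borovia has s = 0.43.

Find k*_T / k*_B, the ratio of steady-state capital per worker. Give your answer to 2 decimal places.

Steady-state k* = [s/(n + δ)]^(1/(1−α)), so the ratio is [ (s_T/(n + δ)_T) / (s_B/(n + δ)_B) ]^1.3699.
s_T/(n + δ)_T = 0.15/0.089 = 1.6854; s_B/(n + δ)_B = 0.43/0.089 = 4.8315.
Ratio = (1.6854/4.8315)^1.3699 = 0.3488^1.3699 ≈ 0.2363

k*_T / k*_B ≈ 0.24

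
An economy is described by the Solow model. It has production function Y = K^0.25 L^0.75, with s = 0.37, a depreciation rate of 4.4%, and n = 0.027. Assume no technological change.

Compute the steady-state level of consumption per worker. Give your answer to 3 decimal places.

c* ≈ 1.092

In steady state, investment equals break-even investment: s·k^α = (n + δ)·k.
Rearranging, k^(1−α) = s / (n + δ).
k^0.75 = 0.37 / (0.027 + 0.044) = 0.37 / 0.071 = 5.2113
k* = 5.2113^(1/0.75) ≈ 9.0350
y* = (k*)^α = 9.0350^0.25 ≈ 1.7337
c* = (1 − s)·y* = (1 − 0.37) × 1.7337 ≈ 1.0922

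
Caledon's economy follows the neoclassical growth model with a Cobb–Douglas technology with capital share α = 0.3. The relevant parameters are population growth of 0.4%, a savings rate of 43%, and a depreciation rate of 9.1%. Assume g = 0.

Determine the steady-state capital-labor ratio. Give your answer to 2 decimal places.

k* = 8.65

In steady state, investment equals break-even investment: s·k^α = (n + δ)·k.
Rearranging, k^(1−α) = s / (n + δ).
k^0.7 = 0.43 / (0.004 + 0.091) = 0.43 / 0.095 = 4.5263
k* = 4.5263^(1/0.7) ≈ 8.6452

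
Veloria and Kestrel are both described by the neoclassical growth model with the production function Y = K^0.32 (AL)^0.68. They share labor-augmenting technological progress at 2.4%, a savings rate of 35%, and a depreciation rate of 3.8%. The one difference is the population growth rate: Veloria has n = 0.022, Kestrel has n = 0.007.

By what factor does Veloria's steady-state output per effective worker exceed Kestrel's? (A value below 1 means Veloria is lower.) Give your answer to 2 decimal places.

Steady-state y* = [s/(n + g + δ)]^(α/(1−α)), so the ratio is [ (s_V/(n + g + δ)_V) / (s_K/(n + g + δ)_K) ]^0.4706.
s_V/(n + g + δ)_V = 0.35/0.084 = 4.1667; s_K/(n + g + δ)_K = 0.35/0.069 = 5.0725.
Ratio = (4.1667/5.0725)^0.4706 = 0.8214^0.4706 ≈ 0.9116

ratio ≈ 0.91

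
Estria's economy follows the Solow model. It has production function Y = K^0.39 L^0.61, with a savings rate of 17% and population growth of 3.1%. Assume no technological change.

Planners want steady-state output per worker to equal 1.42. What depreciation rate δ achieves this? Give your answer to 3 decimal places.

Steady state requires s·f(k) = (n + δ)·k, i.e. s·k^α = (n + δ)·k.
Since y* = [s/(n + δ)]^(α/(1−α)), we have s/(n + δ) = (y*)^((1−α)/α) = 1.42^1.5641 = 1.7306.
Therefore n + δ = s / 1.7306 = 0.17 / 1.7306 = 0.0982, so δ = 0.0982 − 0.031 = 0.0672.

δ ≈ 0.067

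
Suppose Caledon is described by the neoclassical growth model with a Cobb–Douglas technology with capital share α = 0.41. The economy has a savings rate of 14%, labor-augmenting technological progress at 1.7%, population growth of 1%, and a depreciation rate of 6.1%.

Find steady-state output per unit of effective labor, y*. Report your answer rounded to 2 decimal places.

In steady state, investment equals break-even investment: s·k^α = (n + g + δ)·k.
Dividing both sides by k: k^(1−α) = s / (n + g + δ).
k^0.59 = 0.14 / (0.010 + 0.017 + 0.061) = 0.14 / 0.088 = 1.5909
k* = 1.5909^(1/0.59) ≈ 2.1967
y* = (k*)^α = 2.1967^0.41 ≈ 1.3808

y* ≈ 1.38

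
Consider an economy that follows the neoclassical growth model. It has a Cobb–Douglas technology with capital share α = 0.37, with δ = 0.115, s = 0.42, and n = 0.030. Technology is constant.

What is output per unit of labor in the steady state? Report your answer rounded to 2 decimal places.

Steady state requires s·f(k) = (n + δ)·k, i.e. s·k^α = (n + δ)·k.
Rearranging, k^(1−α) = s / (n + δ).
k^0.63 = 0.42 / (0.030 + 0.115) = 0.42 / 0.145 = 2.8966
k* = 2.8966^(1/0.63) ≈ 5.4095
y* = (k*)^α = 5.4095^0.37 ≈ 1.8675

y* = 1.87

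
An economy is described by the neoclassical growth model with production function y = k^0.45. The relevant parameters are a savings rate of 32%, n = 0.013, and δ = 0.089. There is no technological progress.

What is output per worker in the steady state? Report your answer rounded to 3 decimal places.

y* = 2.548

Steady state requires s·f(k) = (n + δ)·k, i.e. s·k^α = (n + δ)·k.
Rearranging, k^(1−α) = s / (n + δ).
k^0.55 = 0.32 / (0.013 + 0.089) = 0.32 / 0.102 = 3.1373
k* = 3.1373^(1/0.55) ≈ 7.9952
y* = (k*)^α = 7.9952^0.45 ≈ 2.5484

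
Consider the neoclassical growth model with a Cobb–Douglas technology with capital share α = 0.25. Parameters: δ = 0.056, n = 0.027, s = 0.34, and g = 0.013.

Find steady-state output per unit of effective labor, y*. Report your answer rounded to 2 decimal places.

Steady state requires s·f(k) = (n + g + δ)·k, i.e. s·k^α = (n + g + δ)·k.
Rearranging, k^(1−α) = s / (n + g + δ).
k^0.75 = 0.34 / (0.027 + 0.013 + 0.056) = 0.34 / 0.096 = 3.5417
k* = 3.5417^(1/0.75) ≈ 5.3986
y* = (k*)^α = 5.3986^0.25 ≈ 1.5243

y* = 1.52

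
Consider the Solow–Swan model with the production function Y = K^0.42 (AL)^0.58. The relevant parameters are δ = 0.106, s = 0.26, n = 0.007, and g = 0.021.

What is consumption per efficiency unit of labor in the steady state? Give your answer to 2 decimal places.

Steady state requires s·f(k) = (n + g + δ)·k, i.e. s·k^α = (n + g + δ)·k.
Dividing both sides by k: k^(1−α) = s / (n + g + δ).
k^0.58 = 0.26 / (0.007 + 0.021 + 0.106) = 0.26 / 0.134 = 1.9403
k* = 1.9403^(1/0.58) ≈ 3.1356
y* = (k*)^α = 3.1356^0.42 ≈ 1.6160
c* = (1 − s)·y* = (1 − 0.26) × 1.6160 ≈ 1.1958

c* = 1.20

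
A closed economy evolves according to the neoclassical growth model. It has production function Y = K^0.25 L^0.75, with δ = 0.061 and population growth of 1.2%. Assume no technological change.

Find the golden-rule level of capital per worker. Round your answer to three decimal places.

The golden rule sets f'(k) = n + δ, i.e. α·k^(α−1) = n + δ.
So k^(1−α) = α / (n + δ) = 0.25 / 0.073 = 3.4247.
k_gold = 3.4247^(1/0.75) ≈ 5.1621

k_gold ≈ 5.162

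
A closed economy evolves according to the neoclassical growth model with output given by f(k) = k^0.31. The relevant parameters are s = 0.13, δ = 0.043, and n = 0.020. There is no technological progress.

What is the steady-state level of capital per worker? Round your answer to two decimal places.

At the steady state, Δk = 0, so s·k^α = (n + δ)·k.
Dividing both sides by k: k^(1−α) = s / (n + δ).
k^0.69 = 0.13 / (0.020 + 0.043) = 0.13 / 0.063 = 2.0635
k* = 2.0635^(1/0.69) ≈ 2.8573

k* = 2.86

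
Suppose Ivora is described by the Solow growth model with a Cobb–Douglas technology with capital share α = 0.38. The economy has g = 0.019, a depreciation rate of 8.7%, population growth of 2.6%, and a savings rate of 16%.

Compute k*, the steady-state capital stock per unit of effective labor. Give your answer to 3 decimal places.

k* ≈ 1.364

Steady state requires s·f(k) = (n + g + δ)·k, i.e. s·k^α = (n + g + δ)·k.
Rearranging, k^(1−α) = s / (n + g + δ).
k^0.62 = 0.16 / (0.026 + 0.019 + 0.087) = 0.16 / 0.132 = 1.2121
k* = 1.2121^(1/0.62) ≈ 1.3638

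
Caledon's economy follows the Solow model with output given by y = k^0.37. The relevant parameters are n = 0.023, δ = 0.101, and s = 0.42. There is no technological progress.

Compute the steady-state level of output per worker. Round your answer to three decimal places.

At the steady state, Δk = 0, so s·k^α = (n + δ)·k.
Dividing both sides by k: k^(1−α) = s / (n + δ).
k^0.63 = 0.42 / (0.023 + 0.101) = 0.42 / 0.124 = 3.3871
k* = 3.3871^(1/0.63) ≈ 6.9342
y* = (k*)^α = 6.9342^0.37 ≈ 2.0472

y* = 2.047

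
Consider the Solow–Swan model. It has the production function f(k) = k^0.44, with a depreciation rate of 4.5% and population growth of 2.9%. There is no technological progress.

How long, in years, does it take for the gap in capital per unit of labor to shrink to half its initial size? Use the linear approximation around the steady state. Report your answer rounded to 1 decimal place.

about 16.7 years

Near the steady state the convergence rate is λ = (1 − α)(n + δ).
λ = (1 − 0.44) × 0.074 = 0.56 × 0.074 = 0.04144
Half-life = ln 2 / λ = 0.6931 / 0.04144 ≈ 16.73 years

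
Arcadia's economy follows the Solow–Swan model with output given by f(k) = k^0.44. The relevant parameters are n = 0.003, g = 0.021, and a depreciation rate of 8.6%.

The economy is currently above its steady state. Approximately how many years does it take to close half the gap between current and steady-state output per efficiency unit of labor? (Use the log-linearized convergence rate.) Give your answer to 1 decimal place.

Near the steady state the convergence rate is λ = (1 − α)(n + g + δ).
λ = (1 − 0.44) × 0.110 = 0.56 × 0.110 = 0.0616
Half-life = ln 2 / λ = 0.6931 / 0.0616 ≈ 11.25 years

t_½ ≈ 11.3 years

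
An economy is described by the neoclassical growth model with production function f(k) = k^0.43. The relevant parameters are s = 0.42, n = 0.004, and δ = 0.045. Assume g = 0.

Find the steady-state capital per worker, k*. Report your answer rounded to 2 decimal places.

At the steady state, Δk = 0, so s·k^α = (n + δ)·k.
Rearranging, k^(1−α) = s / (n + δ).
k^0.57 = 0.42 / (0.004 + 0.045) = 0.42 / 0.049 = 8.5714
k* = 8.5714^(1/0.57) ≈ 43.3444

k* = 43.34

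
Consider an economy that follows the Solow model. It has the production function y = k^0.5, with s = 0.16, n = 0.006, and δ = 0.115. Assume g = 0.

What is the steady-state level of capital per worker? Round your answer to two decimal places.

Steady state requires s·f(k) = (n + δ)·k, i.e. s·k^α = (n + δ)·k.
Rearranging, k^(1−α) = s / (n + δ).
k^0.5 = 0.16 / (0.006 + 0.115) = 0.16 / 0.121 = 1.3223
k* = 1.3223^(1/0.5) ≈ 1.7485

k* = 1.75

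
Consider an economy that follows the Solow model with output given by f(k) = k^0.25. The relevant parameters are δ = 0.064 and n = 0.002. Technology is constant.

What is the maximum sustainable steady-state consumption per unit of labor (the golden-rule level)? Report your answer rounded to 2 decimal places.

At the golden rule, f'(k) = n + δ, so α·k^(α−1) = n + δ and k_gold = (α/(n + δ))^(1/(1−α)).
k_gold = (0.25/0.066)^(1/0.75) = 3.7879^1.3333 ≈ 5.9044
c_gold = f(k_gold) − (n + δ)·k_gold = 1.5588 − 0.066×5.9044 ≈ 1.1691

c_gold ≈ 1.17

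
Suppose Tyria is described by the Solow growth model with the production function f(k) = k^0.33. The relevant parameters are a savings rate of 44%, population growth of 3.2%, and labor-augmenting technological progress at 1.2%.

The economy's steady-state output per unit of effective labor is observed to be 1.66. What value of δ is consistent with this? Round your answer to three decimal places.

At the steady state, Δk = 0, so s·k^α = (n + g + δ)·k.
Since y* = [s/(n + g + δ)]^(α/(1−α)), we have s/(n + g + δ) = (y*)^((1−α)/α) = 1.66^2.0303 = 2.7982.
Therefore n + g + δ = s / 2.7982 = 0.44 / 2.7982 = 0.1572, so δ = 0.1572 − 0.044 = 0.1132.

δ ≈ 0.113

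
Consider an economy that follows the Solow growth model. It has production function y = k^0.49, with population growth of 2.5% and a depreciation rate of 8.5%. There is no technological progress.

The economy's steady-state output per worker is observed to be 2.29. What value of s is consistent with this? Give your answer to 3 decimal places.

In steady state, investment equals break-even investment: s·k^α = (n + δ)·k.
Since y* = [s/(n + δ)]^(α/(1−α)), we have s/(n + δ) = (y*)^((1−α)/α) = 2.29^1.0408 = 2.3687.
Therefore s = 2.3687 × (n + δ) = 2.3687 × 0.110 = 0.2606.

s ≈ 0.261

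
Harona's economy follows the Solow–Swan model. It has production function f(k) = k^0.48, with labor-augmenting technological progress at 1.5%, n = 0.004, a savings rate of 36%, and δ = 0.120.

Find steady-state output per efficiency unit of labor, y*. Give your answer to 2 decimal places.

y* = 2.41

Steady state requires s·f(k) = (n + g + δ)·k, i.e. s·k^α = (n + g + δ)·k.
Rearranging, k^(1−α) = s / (n + g + δ).
k^0.52 = 0.36 / (0.004 + 0.015 + 0.120) = 0.36 / 0.139 = 2.5899
k* = 2.5899^(1/0.52) ≈ 6.2341
y* = (k*)^α = 6.2341^0.48 ≈ 2.4071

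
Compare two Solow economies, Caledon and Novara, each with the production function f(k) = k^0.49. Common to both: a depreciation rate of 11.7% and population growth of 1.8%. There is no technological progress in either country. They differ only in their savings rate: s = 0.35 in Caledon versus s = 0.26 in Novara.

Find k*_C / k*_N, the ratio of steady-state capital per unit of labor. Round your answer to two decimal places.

Steady-state k* = [s/(n + δ)]^(1/(1−α)), so the ratio is [ (s_C/(n + δ)_C) / (s_N/(n + δ)_N) ]^1.9608.
s_C/(n + δ)_C = 0.35/0.135 = 2.5926; s_N/(n + δ)_N = 0.26/0.135 = 1.9259.
Ratio = (2.5926/1.9259)^1.9608 = 1.3462^1.9608 ≈ 1.7913

k*_C / k*_N ≈ 1.79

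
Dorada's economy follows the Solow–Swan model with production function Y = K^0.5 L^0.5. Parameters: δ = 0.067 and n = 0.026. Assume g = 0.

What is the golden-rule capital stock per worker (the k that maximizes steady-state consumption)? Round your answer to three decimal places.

k_gold ≈ 28.905

The golden rule sets f'(k) = n + δ, i.e. α·k^(α−1) = n + δ.
So k^(1−α) = α / (n + δ) = 0.5 / 0.093 = 5.3763.
k_gold = 5.3763^(1/0.5) ≈ 28.9046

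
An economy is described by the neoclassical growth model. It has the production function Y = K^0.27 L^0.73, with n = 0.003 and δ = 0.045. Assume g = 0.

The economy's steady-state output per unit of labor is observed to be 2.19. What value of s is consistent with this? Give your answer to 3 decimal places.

In steady state, investment equals break-even investment: s·k^α = (n + δ)·k.
Since y* = [s/(n + δ)]^(α/(1−α)), we have s/(n + δ) = (y*)^((1−α)/α) = 2.19^2.7037 = 8.3264.
Therefore s = 8.3264 × (n + δ) = 8.3264 × 0.048 = 0.3997.

s ≈ 0.400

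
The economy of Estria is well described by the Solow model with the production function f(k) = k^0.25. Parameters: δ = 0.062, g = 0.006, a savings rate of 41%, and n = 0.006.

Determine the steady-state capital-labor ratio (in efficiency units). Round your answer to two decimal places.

k* = 9.80

Steady state requires s·f(k) = (n + g + δ)·k, i.e. s·k^α = (n + g + δ)·k.
Rearranging, k^(1−α) = s / (n + g + δ).
k^0.75 = 0.41 / (0.006 + 0.006 + 0.062) = 0.41 / 0.074 = 5.5405
k* = 5.5405^(1/0.75) ≈ 9.8039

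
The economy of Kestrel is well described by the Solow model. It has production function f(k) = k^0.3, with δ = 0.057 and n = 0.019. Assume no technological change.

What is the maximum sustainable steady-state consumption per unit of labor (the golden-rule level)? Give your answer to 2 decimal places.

c_gold ≈ 1.26

At the golden rule, f'(k) = n + δ, so α·k^(α−1) = n + δ and k_gold = (α/(n + δ))^(1/(1−α)).
k_gold = (0.3/0.076)^(1/0.7) = 3.9474^1.4286 ≈ 7.1103
c_gold = f(k_gold) − (n + δ)·k_gold = 1.8012 − 0.076×7.1103 ≈ 1.2608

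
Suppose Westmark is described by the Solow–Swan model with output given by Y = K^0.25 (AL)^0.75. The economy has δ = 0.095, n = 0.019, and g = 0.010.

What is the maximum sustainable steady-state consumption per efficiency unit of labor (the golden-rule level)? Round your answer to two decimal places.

c_gold ≈ 0.95

At the golden rule, f'(k) = n + g + δ, so α·k^(α−1) = n + g + δ and k_gold = (α/(n + g + δ))^(1/(1−α)).
k_gold = (0.25/0.124)^(1/0.75) = 2.0161^1.3333 ≈ 2.5469
c_gold = f(k_gold) − (n + g + δ)·k_gold = 1.2633 − 0.124×2.5469 ≈ 0.9475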